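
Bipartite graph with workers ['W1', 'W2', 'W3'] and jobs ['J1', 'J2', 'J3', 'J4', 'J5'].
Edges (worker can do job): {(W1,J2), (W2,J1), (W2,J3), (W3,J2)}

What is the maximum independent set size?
Maximum independent set = 6

By König's theorem:
- Min vertex cover = Max matching = 2
- Max independent set = Total vertices - Min vertex cover
- Max independent set = 8 - 2 = 6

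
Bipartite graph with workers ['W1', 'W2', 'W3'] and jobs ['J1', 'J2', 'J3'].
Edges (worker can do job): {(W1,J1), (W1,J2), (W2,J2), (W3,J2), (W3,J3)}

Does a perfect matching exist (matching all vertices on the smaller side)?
Yes, perfect matching exists (size 3)

Perfect matching: {(W1,J1), (W2,J2), (W3,J3)}
All 3 vertices on the smaller side are matched.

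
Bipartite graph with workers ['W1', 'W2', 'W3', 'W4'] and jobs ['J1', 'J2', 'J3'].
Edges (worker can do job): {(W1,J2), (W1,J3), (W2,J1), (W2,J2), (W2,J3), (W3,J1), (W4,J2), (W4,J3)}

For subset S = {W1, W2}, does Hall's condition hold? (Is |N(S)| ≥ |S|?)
Yes: |N(S)| = 3, |S| = 2

Subset S = {W1, W2}
Neighbors N(S) = {J1, J2, J3}

|N(S)| = 3, |S| = 2
Hall's condition: |N(S)| ≥ |S| is satisfied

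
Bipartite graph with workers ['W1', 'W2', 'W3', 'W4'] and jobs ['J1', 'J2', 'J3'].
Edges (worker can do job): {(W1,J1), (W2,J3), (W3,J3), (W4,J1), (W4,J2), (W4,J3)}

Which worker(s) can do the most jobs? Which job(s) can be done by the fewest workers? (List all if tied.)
Most versatile: W4 (3 jobs); Least covered: J2 (1 workers)

Worker degrees (jobs they can do): W1:1, W2:1, W3:1, W4:3
Job degrees (workers who can do it): J1:2, J2:1, J3:3

Maximum worker degree is 3, achieved by: W4
Minimum job degree is 1, achieved by: J2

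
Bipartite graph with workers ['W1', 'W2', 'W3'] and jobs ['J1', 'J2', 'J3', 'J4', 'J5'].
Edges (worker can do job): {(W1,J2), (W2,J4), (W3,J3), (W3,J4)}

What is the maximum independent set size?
Maximum independent set = 5

By König's theorem:
- Min vertex cover = Max matching = 3
- Max independent set = Total vertices - Min vertex cover
- Max independent set = 8 - 3 = 5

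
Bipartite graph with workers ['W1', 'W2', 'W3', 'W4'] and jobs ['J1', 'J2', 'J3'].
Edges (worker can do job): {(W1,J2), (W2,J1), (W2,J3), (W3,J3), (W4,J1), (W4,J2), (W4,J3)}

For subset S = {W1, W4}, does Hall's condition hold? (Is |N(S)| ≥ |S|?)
Yes: |N(S)| = 3, |S| = 2

Subset S = {W1, W4}
Neighbors N(S) = {J1, J2, J3}

|N(S)| = 3, |S| = 2
Hall's condition: |N(S)| ≥ |S| is satisfied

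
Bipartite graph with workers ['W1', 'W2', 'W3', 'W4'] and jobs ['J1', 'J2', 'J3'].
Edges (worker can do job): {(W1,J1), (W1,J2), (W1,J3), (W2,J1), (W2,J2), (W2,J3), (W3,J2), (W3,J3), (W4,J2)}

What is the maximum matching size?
Maximum matching size = 3

Maximum matching: {(W1,J1), (W3,J3), (W4,J2)}
Size: 3

This assigns 3 workers to 3 distinct jobs.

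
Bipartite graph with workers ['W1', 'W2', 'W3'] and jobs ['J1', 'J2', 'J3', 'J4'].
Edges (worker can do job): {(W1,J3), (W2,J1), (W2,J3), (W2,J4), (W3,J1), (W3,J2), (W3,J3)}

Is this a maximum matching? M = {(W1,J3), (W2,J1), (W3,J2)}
Yes, size 3 is maximum

Proposed matching has size 3.
Maximum matching size for this graph: 3.

This is a maximum matching.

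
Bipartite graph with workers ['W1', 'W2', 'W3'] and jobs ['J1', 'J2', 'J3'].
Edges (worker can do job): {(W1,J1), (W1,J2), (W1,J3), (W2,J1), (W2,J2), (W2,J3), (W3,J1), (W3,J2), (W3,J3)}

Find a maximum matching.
Matching: {(W1,J3), (W2,J2), (W3,J1)}

Maximum matching (size 3):
  W1 → J3
  W2 → J2
  W3 → J1

Each worker is assigned to at most one job, and each job to at most one worker.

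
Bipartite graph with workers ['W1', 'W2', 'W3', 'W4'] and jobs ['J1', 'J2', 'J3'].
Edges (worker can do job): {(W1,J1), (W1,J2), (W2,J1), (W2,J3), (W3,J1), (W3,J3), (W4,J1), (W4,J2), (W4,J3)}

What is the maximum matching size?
Maximum matching size = 3

Maximum matching: {(W1,J2), (W3,J1), (W4,J3)}
Size: 3

This assigns 3 workers to 3 distinct jobs.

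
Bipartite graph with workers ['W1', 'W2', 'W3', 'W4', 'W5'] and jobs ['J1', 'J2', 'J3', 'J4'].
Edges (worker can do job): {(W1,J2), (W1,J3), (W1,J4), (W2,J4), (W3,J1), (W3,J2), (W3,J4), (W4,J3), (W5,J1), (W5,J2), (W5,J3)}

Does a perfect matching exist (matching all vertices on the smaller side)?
Yes, perfect matching exists (size 4)

Perfect matching: {(W1,J4), (W3,J2), (W4,J3), (W5,J1)}
All 4 vertices on the smaller side are matched.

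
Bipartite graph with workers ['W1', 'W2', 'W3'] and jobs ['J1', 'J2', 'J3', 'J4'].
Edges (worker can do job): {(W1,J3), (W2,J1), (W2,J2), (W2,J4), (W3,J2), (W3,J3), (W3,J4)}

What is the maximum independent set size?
Maximum independent set = 4

By König's theorem:
- Min vertex cover = Max matching = 3
- Max independent set = Total vertices - Min vertex cover
- Max independent set = 7 - 3 = 4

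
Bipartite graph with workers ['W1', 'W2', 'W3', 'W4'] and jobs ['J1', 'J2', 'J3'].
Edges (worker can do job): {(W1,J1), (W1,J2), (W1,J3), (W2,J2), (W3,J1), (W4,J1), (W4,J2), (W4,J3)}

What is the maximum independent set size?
Maximum independent set = 4

By König's theorem:
- Min vertex cover = Max matching = 3
- Max independent set = Total vertices - Min vertex cover
- Max independent set = 7 - 3 = 4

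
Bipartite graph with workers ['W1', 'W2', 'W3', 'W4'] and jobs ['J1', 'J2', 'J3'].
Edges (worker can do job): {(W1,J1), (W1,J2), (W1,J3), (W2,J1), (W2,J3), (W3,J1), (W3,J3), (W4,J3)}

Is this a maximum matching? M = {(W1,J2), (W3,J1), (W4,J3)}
Yes, size 3 is maximum

Proposed matching has size 3.
Maximum matching size for this graph: 3.

This is a maximum matching.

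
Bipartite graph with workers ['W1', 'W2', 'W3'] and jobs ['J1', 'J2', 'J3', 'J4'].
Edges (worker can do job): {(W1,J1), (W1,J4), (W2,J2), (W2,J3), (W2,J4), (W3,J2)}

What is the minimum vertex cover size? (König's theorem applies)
Minimum vertex cover size = 3

By König's theorem: in bipartite graphs,
min vertex cover = max matching = 3

Maximum matching has size 3, so minimum vertex cover also has size 3.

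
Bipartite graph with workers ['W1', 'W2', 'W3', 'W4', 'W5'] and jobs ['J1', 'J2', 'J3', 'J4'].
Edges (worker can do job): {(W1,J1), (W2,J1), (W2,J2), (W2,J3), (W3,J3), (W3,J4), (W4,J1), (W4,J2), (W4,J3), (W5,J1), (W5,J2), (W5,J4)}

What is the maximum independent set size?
Maximum independent set = 5

By König's theorem:
- Min vertex cover = Max matching = 4
- Max independent set = Total vertices - Min vertex cover
- Max independent set = 9 - 4 = 5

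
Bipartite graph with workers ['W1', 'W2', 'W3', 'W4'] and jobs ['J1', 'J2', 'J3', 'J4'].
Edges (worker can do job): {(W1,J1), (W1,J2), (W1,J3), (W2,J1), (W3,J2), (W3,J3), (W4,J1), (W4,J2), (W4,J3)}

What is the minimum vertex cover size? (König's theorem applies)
Minimum vertex cover size = 3

By König's theorem: in bipartite graphs,
min vertex cover = max matching = 3

Maximum matching has size 3, so minimum vertex cover also has size 3.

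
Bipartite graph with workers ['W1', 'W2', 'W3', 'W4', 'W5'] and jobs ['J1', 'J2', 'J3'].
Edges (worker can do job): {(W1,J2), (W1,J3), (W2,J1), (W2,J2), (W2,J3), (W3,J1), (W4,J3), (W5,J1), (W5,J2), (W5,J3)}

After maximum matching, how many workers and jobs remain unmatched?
Unmatched: 2 workers, 0 jobs

Maximum matching size: 3
Workers: 5 total, 3 matched, 2 unmatched
Jobs: 3 total, 3 matched, 0 unmatched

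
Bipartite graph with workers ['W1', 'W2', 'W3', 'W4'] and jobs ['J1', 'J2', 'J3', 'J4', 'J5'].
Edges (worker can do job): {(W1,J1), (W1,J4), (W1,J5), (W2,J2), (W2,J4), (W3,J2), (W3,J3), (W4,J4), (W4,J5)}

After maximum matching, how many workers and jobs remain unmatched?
Unmatched: 0 workers, 1 jobs

Maximum matching size: 4
Workers: 4 total, 4 matched, 0 unmatched
Jobs: 5 total, 4 matched, 1 unmatched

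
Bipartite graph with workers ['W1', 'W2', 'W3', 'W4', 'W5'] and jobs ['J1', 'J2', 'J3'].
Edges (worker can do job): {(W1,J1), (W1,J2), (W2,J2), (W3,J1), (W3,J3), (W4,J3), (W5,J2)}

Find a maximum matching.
Matching: {(W1,J1), (W3,J3), (W5,J2)}

Maximum matching (size 3):
  W1 → J1
  W3 → J3
  W5 → J2

Each worker is assigned to at most one job, and each job to at most one worker.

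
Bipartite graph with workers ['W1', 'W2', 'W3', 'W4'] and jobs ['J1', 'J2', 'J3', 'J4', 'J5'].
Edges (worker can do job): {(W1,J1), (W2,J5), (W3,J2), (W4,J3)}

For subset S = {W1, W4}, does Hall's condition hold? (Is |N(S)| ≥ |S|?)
Yes: |N(S)| = 2, |S| = 2

Subset S = {W1, W4}
Neighbors N(S) = {J1, J3}

|N(S)| = 2, |S| = 2
Hall's condition: |N(S)| ≥ |S| is satisfied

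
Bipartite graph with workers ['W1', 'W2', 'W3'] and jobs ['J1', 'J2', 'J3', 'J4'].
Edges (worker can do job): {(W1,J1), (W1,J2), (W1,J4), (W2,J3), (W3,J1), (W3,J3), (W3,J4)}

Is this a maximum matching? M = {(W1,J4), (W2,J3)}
No, size 2 is not maximum

Proposed matching has size 2.
Maximum matching size for this graph: 3.

This is NOT maximum - can be improved to size 3.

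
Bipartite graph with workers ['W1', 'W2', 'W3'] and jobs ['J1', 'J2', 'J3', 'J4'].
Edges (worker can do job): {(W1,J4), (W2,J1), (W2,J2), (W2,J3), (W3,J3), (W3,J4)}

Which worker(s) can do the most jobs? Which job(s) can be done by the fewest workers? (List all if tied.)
Most versatile: W2 (3 jobs); Least covered: J1, J2 (1 workers)

Worker degrees (jobs they can do): W1:1, W2:3, W3:2
Job degrees (workers who can do it): J1:1, J2:1, J3:2, J4:2

Maximum worker degree is 3, achieved by: W2
Minimum job degree is 1, achieved by: J1, J2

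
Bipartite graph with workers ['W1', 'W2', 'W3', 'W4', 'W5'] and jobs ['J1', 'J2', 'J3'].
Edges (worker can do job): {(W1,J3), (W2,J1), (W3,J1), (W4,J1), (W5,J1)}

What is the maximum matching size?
Maximum matching size = 2

Maximum matching: {(W1,J3), (W3,J1)}
Size: 2

This assigns 2 workers to 2 distinct jobs.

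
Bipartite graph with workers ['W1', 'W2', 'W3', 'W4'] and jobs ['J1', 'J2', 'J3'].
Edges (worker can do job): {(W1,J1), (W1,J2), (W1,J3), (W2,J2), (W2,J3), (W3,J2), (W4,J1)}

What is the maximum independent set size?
Maximum independent set = 4

By König's theorem:
- Min vertex cover = Max matching = 3
- Max independent set = Total vertices - Min vertex cover
- Max independent set = 7 - 3 = 4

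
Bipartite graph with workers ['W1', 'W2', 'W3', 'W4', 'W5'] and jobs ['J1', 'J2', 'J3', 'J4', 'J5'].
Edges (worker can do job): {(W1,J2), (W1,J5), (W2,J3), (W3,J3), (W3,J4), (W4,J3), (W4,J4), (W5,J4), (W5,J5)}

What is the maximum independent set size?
Maximum independent set = 6

By König's theorem:
- Min vertex cover = Max matching = 4
- Max independent set = Total vertices - Min vertex cover
- Max independent set = 10 - 4 = 6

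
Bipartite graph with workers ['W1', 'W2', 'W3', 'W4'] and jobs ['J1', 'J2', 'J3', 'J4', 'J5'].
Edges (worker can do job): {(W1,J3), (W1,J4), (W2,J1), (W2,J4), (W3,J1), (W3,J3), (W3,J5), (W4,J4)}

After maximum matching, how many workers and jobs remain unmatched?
Unmatched: 0 workers, 1 jobs

Maximum matching size: 4
Workers: 4 total, 4 matched, 0 unmatched
Jobs: 5 total, 4 matched, 1 unmatched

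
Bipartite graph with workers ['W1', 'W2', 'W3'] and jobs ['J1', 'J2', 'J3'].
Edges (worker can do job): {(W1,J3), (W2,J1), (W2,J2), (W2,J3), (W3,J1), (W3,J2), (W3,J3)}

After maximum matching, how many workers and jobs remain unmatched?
Unmatched: 0 workers, 0 jobs

Maximum matching size: 3
Workers: 3 total, 3 matched, 0 unmatched
Jobs: 3 total, 3 matched, 0 unmatched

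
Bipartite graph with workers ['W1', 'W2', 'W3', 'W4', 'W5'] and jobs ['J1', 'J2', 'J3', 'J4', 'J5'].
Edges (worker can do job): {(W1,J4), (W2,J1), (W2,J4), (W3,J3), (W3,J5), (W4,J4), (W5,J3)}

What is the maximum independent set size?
Maximum independent set = 6

By König's theorem:
- Min vertex cover = Max matching = 4
- Max independent set = Total vertices - Min vertex cover
- Max independent set = 10 - 4 = 6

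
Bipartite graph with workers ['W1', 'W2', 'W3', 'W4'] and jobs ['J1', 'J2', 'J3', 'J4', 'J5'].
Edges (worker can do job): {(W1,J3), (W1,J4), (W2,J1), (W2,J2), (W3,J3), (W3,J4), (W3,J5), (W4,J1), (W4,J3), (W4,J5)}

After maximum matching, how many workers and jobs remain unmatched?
Unmatched: 0 workers, 1 jobs

Maximum matching size: 4
Workers: 4 total, 4 matched, 0 unmatched
Jobs: 5 total, 4 matched, 1 unmatched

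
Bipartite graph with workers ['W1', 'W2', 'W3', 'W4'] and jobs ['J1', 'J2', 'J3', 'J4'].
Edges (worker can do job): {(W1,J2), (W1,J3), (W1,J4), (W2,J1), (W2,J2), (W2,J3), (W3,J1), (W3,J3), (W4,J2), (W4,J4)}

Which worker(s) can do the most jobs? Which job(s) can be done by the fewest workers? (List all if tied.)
Most versatile: W1, W2 (3 jobs); Least covered: J1, J4 (2 workers)

Worker degrees (jobs they can do): W1:3, W2:3, W3:2, W4:2
Job degrees (workers who can do it): J1:2, J2:3, J3:3, J4:2

Maximum worker degree is 3, achieved by: W1, W2
Minimum job degree is 2, achieved by: J1, J4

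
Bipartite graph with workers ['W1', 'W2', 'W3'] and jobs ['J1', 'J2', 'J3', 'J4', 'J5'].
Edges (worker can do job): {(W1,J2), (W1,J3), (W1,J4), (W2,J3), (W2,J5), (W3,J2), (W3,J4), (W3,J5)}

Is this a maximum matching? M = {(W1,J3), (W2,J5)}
No, size 2 is not maximum

Proposed matching has size 2.
Maximum matching size for this graph: 3.

This is NOT maximum - can be improved to size 3.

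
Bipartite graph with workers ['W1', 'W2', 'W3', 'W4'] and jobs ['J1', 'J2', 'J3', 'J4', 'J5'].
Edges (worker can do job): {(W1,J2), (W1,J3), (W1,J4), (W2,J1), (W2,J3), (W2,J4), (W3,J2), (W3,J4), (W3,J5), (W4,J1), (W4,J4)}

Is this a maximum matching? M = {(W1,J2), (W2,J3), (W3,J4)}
No, size 3 is not maximum

Proposed matching has size 3.
Maximum matching size for this graph: 4.

This is NOT maximum - can be improved to size 4.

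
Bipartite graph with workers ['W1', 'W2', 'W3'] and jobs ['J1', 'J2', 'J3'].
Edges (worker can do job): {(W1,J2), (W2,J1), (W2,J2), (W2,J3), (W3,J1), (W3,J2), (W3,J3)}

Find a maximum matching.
Matching: {(W1,J2), (W2,J1), (W3,J3)}

Maximum matching (size 3):
  W1 → J2
  W2 → J1
  W3 → J3

Each worker is assigned to at most one job, and each job to at most one worker.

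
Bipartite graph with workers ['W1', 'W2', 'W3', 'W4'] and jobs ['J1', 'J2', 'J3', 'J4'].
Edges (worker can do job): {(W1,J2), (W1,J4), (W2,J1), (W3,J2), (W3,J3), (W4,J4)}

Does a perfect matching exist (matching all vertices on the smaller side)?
Yes, perfect matching exists (size 4)

Perfect matching: {(W1,J2), (W2,J1), (W3,J3), (W4,J4)}
All 4 vertices on the smaller side are matched.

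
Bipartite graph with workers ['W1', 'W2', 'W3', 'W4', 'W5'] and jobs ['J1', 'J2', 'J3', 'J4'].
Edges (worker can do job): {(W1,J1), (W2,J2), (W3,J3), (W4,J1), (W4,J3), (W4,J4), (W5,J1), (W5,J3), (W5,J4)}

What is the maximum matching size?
Maximum matching size = 4

Maximum matching: {(W2,J2), (W3,J3), (W4,J1), (W5,J4)}
Size: 4

This assigns 4 workers to 4 distinct jobs.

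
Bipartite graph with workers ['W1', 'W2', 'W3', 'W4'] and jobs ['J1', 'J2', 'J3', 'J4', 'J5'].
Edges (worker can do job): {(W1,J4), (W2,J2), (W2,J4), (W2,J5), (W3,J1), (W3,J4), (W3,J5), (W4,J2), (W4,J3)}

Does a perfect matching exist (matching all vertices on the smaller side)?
Yes, perfect matching exists (size 4)

Perfect matching: {(W1,J4), (W2,J5), (W3,J1), (W4,J2)}
All 4 vertices on the smaller side are matched.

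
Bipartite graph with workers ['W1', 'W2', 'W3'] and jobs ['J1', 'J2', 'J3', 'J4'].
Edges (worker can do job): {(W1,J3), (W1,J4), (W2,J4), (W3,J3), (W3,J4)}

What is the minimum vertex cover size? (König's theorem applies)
Minimum vertex cover size = 2

By König's theorem: in bipartite graphs,
min vertex cover = max matching = 2

Maximum matching has size 2, so minimum vertex cover also has size 2.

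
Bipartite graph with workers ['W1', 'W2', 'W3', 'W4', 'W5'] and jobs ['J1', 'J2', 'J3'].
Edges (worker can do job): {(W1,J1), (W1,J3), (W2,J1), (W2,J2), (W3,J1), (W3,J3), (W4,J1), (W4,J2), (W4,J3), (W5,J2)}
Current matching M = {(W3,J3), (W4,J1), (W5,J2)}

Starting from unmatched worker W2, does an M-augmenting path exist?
No augmenting path from W2

Alternating search from W2 reaches jobs: {J1, J2, J3}.
Every reachable job is already matched in M, and following those matched edges back to workers exposes no further unvisited jobs.
No M-augmenting path from W2 exists.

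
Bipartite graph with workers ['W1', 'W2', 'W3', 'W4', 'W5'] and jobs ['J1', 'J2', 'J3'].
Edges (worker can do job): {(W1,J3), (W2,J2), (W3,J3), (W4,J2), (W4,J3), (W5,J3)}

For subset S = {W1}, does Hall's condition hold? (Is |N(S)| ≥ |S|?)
Yes: |N(S)| = 1, |S| = 1

Subset S = {W1}
Neighbors N(S) = {J3}

|N(S)| = 1, |S| = 1
Hall's condition: |N(S)| ≥ |S| is satisfied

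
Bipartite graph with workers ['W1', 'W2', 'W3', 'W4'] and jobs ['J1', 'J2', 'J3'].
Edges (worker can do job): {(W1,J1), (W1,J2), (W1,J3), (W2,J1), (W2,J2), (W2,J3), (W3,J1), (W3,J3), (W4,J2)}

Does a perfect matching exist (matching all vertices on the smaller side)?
Yes, perfect matching exists (size 3)

Perfect matching: {(W1,J3), (W3,J1), (W4,J2)}
All 3 vertices on the smaller side are matched.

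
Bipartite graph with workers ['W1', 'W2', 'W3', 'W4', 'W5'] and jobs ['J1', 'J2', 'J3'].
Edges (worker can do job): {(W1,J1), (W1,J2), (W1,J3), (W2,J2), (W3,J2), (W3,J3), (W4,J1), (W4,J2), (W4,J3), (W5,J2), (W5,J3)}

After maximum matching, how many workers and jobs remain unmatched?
Unmatched: 2 workers, 0 jobs

Maximum matching size: 3
Workers: 5 total, 3 matched, 2 unmatched
Jobs: 3 total, 3 matched, 0 unmatched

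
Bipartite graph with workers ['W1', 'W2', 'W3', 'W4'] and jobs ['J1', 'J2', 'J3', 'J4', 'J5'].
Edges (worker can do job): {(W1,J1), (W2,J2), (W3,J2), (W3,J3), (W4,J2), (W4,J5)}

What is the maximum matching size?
Maximum matching size = 4

Maximum matching: {(W1,J1), (W2,J2), (W3,J3), (W4,J5)}
Size: 4

This assigns 4 workers to 4 distinct jobs.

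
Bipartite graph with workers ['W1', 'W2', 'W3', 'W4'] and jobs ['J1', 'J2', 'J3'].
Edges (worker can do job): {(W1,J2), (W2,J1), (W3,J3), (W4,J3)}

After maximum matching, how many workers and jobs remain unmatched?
Unmatched: 1 workers, 0 jobs

Maximum matching size: 3
Workers: 4 total, 3 matched, 1 unmatched
Jobs: 3 total, 3 matched, 0 unmatched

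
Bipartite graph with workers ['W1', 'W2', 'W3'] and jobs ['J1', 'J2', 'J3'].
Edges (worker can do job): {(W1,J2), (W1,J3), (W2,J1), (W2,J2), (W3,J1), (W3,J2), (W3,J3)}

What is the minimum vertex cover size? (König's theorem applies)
Minimum vertex cover size = 3

By König's theorem: in bipartite graphs,
min vertex cover = max matching = 3

Maximum matching has size 3, so minimum vertex cover also has size 3.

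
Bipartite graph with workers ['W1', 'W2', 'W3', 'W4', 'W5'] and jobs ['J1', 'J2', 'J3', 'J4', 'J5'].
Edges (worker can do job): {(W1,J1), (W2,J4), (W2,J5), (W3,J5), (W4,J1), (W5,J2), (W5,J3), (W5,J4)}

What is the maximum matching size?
Maximum matching size = 4

Maximum matching: {(W2,J4), (W3,J5), (W4,J1), (W5,J2)}
Size: 4

This assigns 4 workers to 4 distinct jobs.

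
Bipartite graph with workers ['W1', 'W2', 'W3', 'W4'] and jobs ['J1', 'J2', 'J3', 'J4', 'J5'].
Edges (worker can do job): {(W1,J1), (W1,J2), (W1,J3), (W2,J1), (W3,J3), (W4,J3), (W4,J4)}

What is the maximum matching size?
Maximum matching size = 4

Maximum matching: {(W1,J2), (W2,J1), (W3,J3), (W4,J4)}
Size: 4

This assigns 4 workers to 4 distinct jobs.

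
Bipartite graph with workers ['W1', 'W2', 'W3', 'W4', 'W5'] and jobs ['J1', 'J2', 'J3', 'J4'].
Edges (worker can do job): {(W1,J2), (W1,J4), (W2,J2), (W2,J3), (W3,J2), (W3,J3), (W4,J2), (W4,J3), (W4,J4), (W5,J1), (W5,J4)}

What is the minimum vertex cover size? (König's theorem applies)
Minimum vertex cover size = 4

By König's theorem: in bipartite graphs,
min vertex cover = max matching = 4

Maximum matching has size 4, so minimum vertex cover also has size 4.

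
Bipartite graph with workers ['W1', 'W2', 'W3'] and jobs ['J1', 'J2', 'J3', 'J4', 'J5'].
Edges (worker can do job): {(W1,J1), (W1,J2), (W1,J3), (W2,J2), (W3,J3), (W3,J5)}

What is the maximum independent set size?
Maximum independent set = 5

By König's theorem:
- Min vertex cover = Max matching = 3
- Max independent set = Total vertices - Min vertex cover
- Max independent set = 8 - 3 = 5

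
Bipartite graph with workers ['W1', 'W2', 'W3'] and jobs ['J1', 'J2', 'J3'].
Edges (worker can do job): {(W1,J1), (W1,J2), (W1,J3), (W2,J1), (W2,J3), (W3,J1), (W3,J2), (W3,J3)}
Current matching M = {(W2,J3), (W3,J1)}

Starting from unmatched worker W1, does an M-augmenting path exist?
Yes: W1 → J2

An M-augmenting path alternates non-matching / matching edges, starting and ending at unmatched vertices.
Path: W1 → J2
(J2 is unmatched in M, so the path is augmenting.)
Flipping edges along this path would increase |M| from 2 to 3.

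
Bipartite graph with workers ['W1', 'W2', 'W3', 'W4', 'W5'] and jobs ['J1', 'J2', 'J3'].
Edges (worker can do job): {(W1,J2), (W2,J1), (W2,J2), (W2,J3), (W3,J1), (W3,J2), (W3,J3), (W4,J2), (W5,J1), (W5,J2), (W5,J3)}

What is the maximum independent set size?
Maximum independent set = 5

By König's theorem:
- Min vertex cover = Max matching = 3
- Max independent set = Total vertices - Min vertex cover
- Max independent set = 8 - 3 = 5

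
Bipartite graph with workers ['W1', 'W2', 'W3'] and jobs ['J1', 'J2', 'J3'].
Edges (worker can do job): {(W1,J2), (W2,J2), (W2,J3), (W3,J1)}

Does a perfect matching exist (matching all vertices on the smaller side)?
Yes, perfect matching exists (size 3)

Perfect matching: {(W1,J2), (W2,J3), (W3,J1)}
All 3 vertices on the smaller side are matched.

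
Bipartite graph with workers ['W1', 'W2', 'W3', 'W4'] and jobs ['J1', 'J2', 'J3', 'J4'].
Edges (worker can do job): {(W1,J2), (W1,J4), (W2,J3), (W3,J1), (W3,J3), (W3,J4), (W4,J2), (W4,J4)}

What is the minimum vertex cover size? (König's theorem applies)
Minimum vertex cover size = 4

By König's theorem: in bipartite graphs,
min vertex cover = max matching = 4

Maximum matching has size 4, so minimum vertex cover also has size 4.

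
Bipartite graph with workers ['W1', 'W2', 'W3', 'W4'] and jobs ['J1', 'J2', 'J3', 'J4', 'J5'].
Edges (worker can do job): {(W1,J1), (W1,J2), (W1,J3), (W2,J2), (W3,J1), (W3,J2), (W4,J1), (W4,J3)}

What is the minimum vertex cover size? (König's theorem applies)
Minimum vertex cover size = 3

By König's theorem: in bipartite graphs,
min vertex cover = max matching = 3

Maximum matching has size 3, so minimum vertex cover also has size 3.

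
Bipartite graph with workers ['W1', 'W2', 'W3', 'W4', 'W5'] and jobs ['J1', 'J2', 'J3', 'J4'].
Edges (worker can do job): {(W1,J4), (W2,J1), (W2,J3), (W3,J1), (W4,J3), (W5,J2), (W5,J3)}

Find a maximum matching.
Matching: {(W1,J4), (W3,J1), (W4,J3), (W5,J2)}

Maximum matching (size 4):
  W1 → J4
  W3 → J1
  W4 → J3
  W5 → J2

Each worker is assigned to at most one job, and each job to at most one worker.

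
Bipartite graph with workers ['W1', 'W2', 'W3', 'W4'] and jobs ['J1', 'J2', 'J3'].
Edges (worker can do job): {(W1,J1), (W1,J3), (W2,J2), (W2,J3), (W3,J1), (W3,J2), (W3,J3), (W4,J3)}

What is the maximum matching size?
Maximum matching size = 3

Maximum matching: {(W1,J1), (W3,J2), (W4,J3)}
Size: 3

This assigns 3 workers to 3 distinct jobs.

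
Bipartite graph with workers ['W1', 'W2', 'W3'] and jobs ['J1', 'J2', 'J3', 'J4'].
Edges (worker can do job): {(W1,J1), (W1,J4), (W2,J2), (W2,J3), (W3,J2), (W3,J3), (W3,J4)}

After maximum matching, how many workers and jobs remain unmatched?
Unmatched: 0 workers, 1 jobs

Maximum matching size: 3
Workers: 3 total, 3 matched, 0 unmatched
Jobs: 4 total, 3 matched, 1 unmatched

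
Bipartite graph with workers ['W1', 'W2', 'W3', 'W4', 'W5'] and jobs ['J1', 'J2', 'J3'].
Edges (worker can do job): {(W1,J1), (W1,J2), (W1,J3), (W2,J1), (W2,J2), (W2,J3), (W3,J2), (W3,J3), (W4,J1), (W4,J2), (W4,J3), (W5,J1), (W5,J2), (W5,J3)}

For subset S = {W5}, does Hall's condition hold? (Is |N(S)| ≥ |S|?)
Yes: |N(S)| = 3, |S| = 1

Subset S = {W5}
Neighbors N(S) = {J1, J2, J3}

|N(S)| = 3, |S| = 1
Hall's condition: |N(S)| ≥ |S| is satisfied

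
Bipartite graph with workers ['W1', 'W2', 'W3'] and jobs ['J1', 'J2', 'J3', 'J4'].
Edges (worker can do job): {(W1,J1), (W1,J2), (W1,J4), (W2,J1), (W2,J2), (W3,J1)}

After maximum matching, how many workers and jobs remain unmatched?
Unmatched: 0 workers, 1 jobs

Maximum matching size: 3
Workers: 3 total, 3 matched, 0 unmatched
Jobs: 4 total, 3 matched, 1 unmatched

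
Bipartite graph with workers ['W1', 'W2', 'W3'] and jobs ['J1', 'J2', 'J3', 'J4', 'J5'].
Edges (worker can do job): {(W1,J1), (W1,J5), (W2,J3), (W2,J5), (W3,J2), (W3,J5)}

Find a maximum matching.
Matching: {(W1,J1), (W2,J5), (W3,J2)}

Maximum matching (size 3):
  W1 → J1
  W2 → J5
  W3 → J2

Each worker is assigned to at most one job, and each job to at most one worker.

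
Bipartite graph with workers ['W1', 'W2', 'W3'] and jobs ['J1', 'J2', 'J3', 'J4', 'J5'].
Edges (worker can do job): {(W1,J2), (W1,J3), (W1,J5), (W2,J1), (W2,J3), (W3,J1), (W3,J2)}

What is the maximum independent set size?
Maximum independent set = 5

By König's theorem:
- Min vertex cover = Max matching = 3
- Max independent set = Total vertices - Min vertex cover
- Max independent set = 8 - 3 = 5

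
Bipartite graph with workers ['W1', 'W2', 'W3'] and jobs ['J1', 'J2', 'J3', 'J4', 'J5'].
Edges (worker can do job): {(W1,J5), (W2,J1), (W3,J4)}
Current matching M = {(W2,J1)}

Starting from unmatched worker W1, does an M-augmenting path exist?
Yes: W1 → J5

An M-augmenting path alternates non-matching / matching edges, starting and ending at unmatched vertices.
Path: W1 → J5
(J5 is unmatched in M, so the path is augmenting.)
Flipping edges along this path would increase |M| from 1 to 2.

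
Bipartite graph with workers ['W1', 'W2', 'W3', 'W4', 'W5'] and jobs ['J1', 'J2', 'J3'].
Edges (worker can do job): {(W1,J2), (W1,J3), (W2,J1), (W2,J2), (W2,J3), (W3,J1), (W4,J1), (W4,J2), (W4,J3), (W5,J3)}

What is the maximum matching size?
Maximum matching size = 3

Maximum matching: {(W3,J1), (W4,J2), (W5,J3)}
Size: 3

This assigns 3 workers to 3 distinct jobs.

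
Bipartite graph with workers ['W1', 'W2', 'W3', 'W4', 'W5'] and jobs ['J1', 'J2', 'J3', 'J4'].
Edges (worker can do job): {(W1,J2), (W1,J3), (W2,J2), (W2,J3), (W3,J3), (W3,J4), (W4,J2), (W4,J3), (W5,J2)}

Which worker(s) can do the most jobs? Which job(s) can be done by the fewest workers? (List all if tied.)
Most versatile: W1, W2, W3, W4 (2 jobs); Least covered: J1 (0 workers)

Worker degrees (jobs they can do): W1:2, W2:2, W3:2, W4:2, W5:1
Job degrees (workers who can do it): J1:0, J2:4, J3:4, J4:1

Maximum worker degree is 2, achieved by: W1, W2, W3, W4
Minimum job degree is 0, achieved by: J1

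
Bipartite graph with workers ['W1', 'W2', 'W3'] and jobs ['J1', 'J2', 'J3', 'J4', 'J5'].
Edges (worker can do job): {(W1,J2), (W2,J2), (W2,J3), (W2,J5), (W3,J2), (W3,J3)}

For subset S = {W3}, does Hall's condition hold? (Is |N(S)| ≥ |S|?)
Yes: |N(S)| = 2, |S| = 1

Subset S = {W3}
Neighbors N(S) = {J2, J3}

|N(S)| = 2, |S| = 1
Hall's condition: |N(S)| ≥ |S| is satisfied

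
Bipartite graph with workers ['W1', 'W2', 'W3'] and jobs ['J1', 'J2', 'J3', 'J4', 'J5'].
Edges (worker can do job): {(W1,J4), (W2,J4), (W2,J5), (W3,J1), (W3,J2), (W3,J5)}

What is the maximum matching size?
Maximum matching size = 3

Maximum matching: {(W1,J4), (W2,J5), (W3,J1)}
Size: 3

This assigns 3 workers to 3 distinct jobs.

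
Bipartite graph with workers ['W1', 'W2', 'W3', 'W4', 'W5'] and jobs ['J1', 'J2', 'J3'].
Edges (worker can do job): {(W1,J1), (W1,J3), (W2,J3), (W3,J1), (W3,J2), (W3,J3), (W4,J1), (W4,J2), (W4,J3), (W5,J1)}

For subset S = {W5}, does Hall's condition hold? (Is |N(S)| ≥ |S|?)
Yes: |N(S)| = 1, |S| = 1

Subset S = {W5}
Neighbors N(S) = {J1}

|N(S)| = 1, |S| = 1
Hall's condition: |N(S)| ≥ |S| is satisfied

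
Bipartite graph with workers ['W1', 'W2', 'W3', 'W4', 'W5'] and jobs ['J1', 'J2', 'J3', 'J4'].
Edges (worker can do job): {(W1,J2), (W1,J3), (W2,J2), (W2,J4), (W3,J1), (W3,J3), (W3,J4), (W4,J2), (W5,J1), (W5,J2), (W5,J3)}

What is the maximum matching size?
Maximum matching size = 4

Maximum matching: {(W2,J4), (W3,J1), (W4,J2), (W5,J3)}
Size: 4

This assigns 4 workers to 4 distinct jobs.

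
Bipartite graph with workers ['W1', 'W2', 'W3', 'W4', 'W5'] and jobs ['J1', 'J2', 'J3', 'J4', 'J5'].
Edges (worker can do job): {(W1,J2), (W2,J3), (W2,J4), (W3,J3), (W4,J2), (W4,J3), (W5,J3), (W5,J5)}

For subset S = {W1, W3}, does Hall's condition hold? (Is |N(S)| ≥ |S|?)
Yes: |N(S)| = 2, |S| = 2

Subset S = {W1, W3}
Neighbors N(S) = {J2, J3}

|N(S)| = 2, |S| = 2
Hall's condition: |N(S)| ≥ |S| is satisfied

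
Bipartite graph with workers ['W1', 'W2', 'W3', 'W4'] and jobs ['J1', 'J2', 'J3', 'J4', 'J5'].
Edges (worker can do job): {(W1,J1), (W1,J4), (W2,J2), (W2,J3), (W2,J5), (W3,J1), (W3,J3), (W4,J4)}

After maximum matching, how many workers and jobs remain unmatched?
Unmatched: 0 workers, 1 jobs

Maximum matching size: 4
Workers: 4 total, 4 matched, 0 unmatched
Jobs: 5 total, 4 matched, 1 unmatched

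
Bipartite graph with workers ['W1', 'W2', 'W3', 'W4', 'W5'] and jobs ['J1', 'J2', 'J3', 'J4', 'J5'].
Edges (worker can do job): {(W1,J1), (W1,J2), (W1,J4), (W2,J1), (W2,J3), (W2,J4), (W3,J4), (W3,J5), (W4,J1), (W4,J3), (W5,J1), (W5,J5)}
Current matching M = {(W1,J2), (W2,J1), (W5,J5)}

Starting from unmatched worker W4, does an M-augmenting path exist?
Yes: W4 → J3

An M-augmenting path alternates non-matching / matching edges, starting and ending at unmatched vertices.
Path: W4 → J3
(J3 is unmatched in M, so the path is augmenting.)
Flipping edges along this path would increase |M| from 3 to 4.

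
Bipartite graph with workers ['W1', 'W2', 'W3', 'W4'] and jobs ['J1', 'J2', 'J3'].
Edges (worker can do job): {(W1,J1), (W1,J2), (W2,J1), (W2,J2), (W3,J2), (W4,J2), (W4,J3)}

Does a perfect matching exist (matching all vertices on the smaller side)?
Yes, perfect matching exists (size 3)

Perfect matching: {(W1,J1), (W3,J2), (W4,J3)}
All 3 vertices on the smaller side are matched.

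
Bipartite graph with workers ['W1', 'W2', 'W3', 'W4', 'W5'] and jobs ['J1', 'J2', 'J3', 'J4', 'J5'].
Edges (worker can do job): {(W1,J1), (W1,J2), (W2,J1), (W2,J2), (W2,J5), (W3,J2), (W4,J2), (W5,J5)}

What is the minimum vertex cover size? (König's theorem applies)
Minimum vertex cover size = 3

By König's theorem: in bipartite graphs,
min vertex cover = max matching = 3

Maximum matching has size 3, so minimum vertex cover also has size 3.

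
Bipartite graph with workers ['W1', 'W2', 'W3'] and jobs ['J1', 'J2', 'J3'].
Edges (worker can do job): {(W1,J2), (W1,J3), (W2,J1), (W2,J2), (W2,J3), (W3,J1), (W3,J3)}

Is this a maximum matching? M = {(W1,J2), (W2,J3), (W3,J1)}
Yes, size 3 is maximum

Proposed matching has size 3.
Maximum matching size for this graph: 3.

This is a maximum matching.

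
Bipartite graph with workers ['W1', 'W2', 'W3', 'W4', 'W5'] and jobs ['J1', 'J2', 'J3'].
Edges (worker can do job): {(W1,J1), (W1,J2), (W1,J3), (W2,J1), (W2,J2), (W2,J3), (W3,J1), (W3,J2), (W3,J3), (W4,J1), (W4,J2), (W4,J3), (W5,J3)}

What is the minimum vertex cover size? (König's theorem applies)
Minimum vertex cover size = 3

By König's theorem: in bipartite graphs,
min vertex cover = max matching = 3

Maximum matching has size 3, so minimum vertex cover also has size 3.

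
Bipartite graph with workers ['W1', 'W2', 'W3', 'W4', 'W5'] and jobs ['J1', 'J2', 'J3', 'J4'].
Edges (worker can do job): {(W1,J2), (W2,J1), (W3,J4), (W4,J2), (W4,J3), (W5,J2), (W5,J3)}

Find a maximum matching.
Matching: {(W2,J1), (W3,J4), (W4,J2), (W5,J3)}

Maximum matching (size 4):
  W2 → J1
  W3 → J4
  W4 → J2
  W5 → J3

Each worker is assigned to at most one job, and each job to at most one worker.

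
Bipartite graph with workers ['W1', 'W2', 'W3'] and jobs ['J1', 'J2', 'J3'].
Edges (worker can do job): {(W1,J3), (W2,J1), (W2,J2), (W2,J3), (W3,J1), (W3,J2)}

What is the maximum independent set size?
Maximum independent set = 3

By König's theorem:
- Min vertex cover = Max matching = 3
- Max independent set = Total vertices - Min vertex cover
- Max independent set = 6 - 3 = 3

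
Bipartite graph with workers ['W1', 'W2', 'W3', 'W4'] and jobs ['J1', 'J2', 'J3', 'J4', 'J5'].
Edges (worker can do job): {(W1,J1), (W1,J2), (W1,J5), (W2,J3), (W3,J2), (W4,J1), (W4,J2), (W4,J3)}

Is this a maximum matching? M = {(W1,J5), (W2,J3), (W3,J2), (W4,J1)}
Yes, size 4 is maximum

Proposed matching has size 4.
Maximum matching size for this graph: 4.

This is a maximum matching.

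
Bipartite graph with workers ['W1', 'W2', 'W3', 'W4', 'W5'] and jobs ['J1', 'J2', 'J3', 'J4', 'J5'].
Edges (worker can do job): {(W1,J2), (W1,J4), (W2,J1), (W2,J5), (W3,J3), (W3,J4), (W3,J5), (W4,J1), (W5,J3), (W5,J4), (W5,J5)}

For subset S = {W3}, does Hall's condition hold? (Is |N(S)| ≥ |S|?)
Yes: |N(S)| = 3, |S| = 1

Subset S = {W3}
Neighbors N(S) = {J3, J4, J5}

|N(S)| = 3, |S| = 1
Hall's condition: |N(S)| ≥ |S| is satisfied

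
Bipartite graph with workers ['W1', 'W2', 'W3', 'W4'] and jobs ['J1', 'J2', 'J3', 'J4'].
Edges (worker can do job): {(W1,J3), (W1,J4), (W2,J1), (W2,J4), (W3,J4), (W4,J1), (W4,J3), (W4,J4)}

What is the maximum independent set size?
Maximum independent set = 5

By König's theorem:
- Min vertex cover = Max matching = 3
- Max independent set = Total vertices - Min vertex cover
- Max independent set = 8 - 3 = 5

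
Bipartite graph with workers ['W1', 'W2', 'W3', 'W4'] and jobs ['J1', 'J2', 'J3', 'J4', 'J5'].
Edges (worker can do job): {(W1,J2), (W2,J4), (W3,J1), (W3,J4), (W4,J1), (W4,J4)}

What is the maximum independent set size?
Maximum independent set = 6

By König's theorem:
- Min vertex cover = Max matching = 3
- Max independent set = Total vertices - Min vertex cover
- Max independent set = 9 - 3 = 6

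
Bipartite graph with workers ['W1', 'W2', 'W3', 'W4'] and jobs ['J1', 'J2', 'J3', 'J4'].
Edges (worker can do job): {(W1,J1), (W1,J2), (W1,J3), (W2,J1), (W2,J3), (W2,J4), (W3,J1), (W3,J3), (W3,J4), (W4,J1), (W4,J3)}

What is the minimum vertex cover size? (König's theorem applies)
Minimum vertex cover size = 4

By König's theorem: in bipartite graphs,
min vertex cover = max matching = 4

Maximum matching has size 4, so minimum vertex cover also has size 4.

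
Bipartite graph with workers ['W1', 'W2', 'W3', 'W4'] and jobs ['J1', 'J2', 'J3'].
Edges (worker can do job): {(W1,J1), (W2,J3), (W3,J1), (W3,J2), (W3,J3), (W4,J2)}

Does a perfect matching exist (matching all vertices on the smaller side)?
Yes, perfect matching exists (size 3)

Perfect matching: {(W2,J3), (W3,J1), (W4,J2)}
All 3 vertices on the smaller side are matched.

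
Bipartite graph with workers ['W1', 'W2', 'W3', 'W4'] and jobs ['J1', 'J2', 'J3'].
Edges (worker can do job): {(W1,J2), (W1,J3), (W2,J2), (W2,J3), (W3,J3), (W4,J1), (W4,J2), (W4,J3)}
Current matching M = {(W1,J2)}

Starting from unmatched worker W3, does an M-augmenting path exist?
Yes: W3 → J3

An M-augmenting path alternates non-matching / matching edges, starting and ending at unmatched vertices.
Path: W3 → J3
(J3 is unmatched in M, so the path is augmenting.)
Flipping edges along this path would increase |M| from 1 to 2.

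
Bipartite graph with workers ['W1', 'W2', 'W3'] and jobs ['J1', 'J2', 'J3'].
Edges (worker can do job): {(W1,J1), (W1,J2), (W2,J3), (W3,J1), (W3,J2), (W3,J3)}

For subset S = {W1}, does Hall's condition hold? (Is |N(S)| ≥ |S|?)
Yes: |N(S)| = 2, |S| = 1

Subset S = {W1}
Neighbors N(S) = {J1, J2}

|N(S)| = 2, |S| = 1
Hall's condition: |N(S)| ≥ |S| is satisfied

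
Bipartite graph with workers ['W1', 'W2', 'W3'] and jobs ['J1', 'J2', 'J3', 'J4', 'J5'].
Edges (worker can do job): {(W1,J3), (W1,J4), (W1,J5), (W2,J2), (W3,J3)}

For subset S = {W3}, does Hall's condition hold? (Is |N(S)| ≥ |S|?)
Yes: |N(S)| = 1, |S| = 1

Subset S = {W3}
Neighbors N(S) = {J3}

|N(S)| = 1, |S| = 1
Hall's condition: |N(S)| ≥ |S| is satisfied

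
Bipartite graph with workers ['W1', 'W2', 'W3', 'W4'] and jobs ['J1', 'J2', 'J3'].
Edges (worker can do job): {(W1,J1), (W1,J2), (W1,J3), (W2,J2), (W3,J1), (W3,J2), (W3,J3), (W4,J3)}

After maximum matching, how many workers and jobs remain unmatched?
Unmatched: 1 workers, 0 jobs

Maximum matching size: 3
Workers: 4 total, 3 matched, 1 unmatched
Jobs: 3 total, 3 matched, 0 unmatched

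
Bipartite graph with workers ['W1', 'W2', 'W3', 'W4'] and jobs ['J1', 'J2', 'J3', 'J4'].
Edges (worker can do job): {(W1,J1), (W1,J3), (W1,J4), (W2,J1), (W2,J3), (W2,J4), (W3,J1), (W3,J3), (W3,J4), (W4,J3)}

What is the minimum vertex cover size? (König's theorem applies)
Minimum vertex cover size = 3

By König's theorem: in bipartite graphs,
min vertex cover = max matching = 3

Maximum matching has size 3, so minimum vertex cover also has size 3.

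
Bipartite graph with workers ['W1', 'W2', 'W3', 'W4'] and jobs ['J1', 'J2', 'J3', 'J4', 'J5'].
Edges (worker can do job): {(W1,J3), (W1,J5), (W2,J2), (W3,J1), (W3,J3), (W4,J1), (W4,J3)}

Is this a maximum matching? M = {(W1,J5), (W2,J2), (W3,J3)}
No, size 3 is not maximum

Proposed matching has size 3.
Maximum matching size for this graph: 4.

This is NOT maximum - can be improved to size 4.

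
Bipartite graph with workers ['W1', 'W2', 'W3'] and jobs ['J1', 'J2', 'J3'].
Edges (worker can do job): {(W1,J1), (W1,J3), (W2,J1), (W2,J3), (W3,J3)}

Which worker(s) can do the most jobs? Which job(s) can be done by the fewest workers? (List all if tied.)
Most versatile: W1, W2 (2 jobs); Least covered: J2 (0 workers)

Worker degrees (jobs they can do): W1:2, W2:2, W3:1
Job degrees (workers who can do it): J1:2, J2:0, J3:3

Maximum worker degree is 2, achieved by: W1, W2
Minimum job degree is 0, achieved by: J2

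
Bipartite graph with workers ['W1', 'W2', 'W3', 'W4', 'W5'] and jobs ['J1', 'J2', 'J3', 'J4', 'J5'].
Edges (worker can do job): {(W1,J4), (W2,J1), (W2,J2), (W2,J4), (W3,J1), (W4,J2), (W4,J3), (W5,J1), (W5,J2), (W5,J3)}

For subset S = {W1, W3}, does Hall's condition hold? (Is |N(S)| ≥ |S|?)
Yes: |N(S)| = 2, |S| = 2

Subset S = {W1, W3}
Neighbors N(S) = {J1, J4}

|N(S)| = 2, |S| = 2
Hall's condition: |N(S)| ≥ |S| is satisfied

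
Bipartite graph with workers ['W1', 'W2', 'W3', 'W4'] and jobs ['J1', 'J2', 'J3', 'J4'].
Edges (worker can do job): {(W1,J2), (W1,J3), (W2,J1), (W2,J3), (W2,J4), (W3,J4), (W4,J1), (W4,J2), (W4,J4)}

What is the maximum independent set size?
Maximum independent set = 4

By König's theorem:
- Min vertex cover = Max matching = 4
- Max independent set = Total vertices - Min vertex cover
- Max independent set = 8 - 4 = 4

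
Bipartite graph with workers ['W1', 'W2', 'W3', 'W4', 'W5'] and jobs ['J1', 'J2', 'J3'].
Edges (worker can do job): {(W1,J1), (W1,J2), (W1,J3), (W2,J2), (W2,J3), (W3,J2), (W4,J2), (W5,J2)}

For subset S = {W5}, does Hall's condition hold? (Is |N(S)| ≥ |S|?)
Yes: |N(S)| = 1, |S| = 1

Subset S = {W5}
Neighbors N(S) = {J2}

|N(S)| = 1, |S| = 1
Hall's condition: |N(S)| ≥ |S| is satisfied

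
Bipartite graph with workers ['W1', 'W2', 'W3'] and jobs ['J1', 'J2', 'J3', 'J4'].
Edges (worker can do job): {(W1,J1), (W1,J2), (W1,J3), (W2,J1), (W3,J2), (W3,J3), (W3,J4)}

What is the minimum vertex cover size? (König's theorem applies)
Minimum vertex cover size = 3

By König's theorem: in bipartite graphs,
min vertex cover = max matching = 3

Maximum matching has size 3, so minimum vertex cover also has size 3.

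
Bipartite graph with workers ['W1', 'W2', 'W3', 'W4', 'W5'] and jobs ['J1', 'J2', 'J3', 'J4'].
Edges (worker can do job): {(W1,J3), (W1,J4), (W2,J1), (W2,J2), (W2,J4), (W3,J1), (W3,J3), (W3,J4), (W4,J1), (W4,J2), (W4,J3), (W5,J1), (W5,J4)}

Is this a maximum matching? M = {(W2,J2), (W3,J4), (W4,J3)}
No, size 3 is not maximum

Proposed matching has size 3.
Maximum matching size for this graph: 4.

This is NOT maximum - can be improved to size 4.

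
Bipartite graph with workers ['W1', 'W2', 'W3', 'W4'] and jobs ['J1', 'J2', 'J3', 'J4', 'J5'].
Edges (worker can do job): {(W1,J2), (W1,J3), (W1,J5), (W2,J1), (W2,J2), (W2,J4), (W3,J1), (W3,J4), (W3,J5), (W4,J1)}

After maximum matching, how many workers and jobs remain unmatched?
Unmatched: 0 workers, 1 jobs

Maximum matching size: 4
Workers: 4 total, 4 matched, 0 unmatched
Jobs: 5 total, 4 matched, 1 unmatched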